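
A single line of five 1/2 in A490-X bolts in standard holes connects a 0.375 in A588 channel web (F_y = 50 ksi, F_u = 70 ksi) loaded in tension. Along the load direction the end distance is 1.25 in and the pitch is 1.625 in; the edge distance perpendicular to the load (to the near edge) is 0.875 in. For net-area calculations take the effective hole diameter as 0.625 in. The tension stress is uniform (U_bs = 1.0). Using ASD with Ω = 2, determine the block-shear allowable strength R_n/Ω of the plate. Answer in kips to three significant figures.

46.3 kips

Shear plane L_v = 1.25 + 4·1.625 = 7.75 in; A_gv = 7.75 × 0.375 = 2.906 in².
A_nv = (7.75 − 4.5·0.625) × 0.375 = 1.852 in².
A_nt = (0.875 − 0.5·0.625) × 0.375 = 0.2109 in².
0.6 F_u A_nv = 77.77 kips; 0.6 F_y A_gv = 87.19 kips → shear rupture governs the shear term.
R_n = 77.77 + 1.0 × 70 × 0.2109 = 92.53 kips.
Allowable strength R_n/Ω = 92.53 / 2 = 46.3 kips.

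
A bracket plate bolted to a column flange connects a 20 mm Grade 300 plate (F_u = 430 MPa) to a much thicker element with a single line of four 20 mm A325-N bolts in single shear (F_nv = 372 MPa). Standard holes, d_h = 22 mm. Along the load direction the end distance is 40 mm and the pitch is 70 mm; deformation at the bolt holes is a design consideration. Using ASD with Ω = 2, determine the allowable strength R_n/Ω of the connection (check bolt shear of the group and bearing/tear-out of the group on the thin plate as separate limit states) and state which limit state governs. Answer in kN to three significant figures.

234 kN (bolt shear governs)

Bolt shear: A_b = π·20²/4 = 314.2 mm²; R_n = 372 × 314.2 × 4 × 1 / 1000 = 467.5 kN → 467.5 / 2 = 234 kN.
Bearing (1.2 l_c t F_u ≤ 2.4 d t F_u): upper limit = 2.4·20·20·430 / 1000 = 412.8 kN.
  Edge l_c = 40 − 22/2 = 29 → r_n = 299.3 kN; interior l_c = 70 − 22 = 48 → r_n = 412.8 kN.
  R_n,bearing = 1·299.3 + 3·412.8 = 1538 kN → 1538 / 2 = 769 kN.
Bolt shear governs: 234 kN.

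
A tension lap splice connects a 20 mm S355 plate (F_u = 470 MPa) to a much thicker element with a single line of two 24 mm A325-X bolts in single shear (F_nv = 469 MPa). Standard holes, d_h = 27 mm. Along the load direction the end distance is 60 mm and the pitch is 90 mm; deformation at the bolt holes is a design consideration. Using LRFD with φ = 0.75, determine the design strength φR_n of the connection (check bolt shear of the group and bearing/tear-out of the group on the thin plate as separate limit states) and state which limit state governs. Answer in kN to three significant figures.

318 kN (bolt shear governs)

Bolt shear: A_b = π·24²/4 = 452.4 mm²; R_n = 469 × 452.4 × 2 × 1 / 1000 = 424.3 kN → 0.75 × 424.3 = 318 kN.
Bearing (1.2 l_c t F_u ≤ 2.4 d t F_u): upper limit = 2.4·24·20·470 / 1000 = 541.4 kN.
  Edge l_c = 60 − 27/2 = 46.5 → r_n = 524.5 kN; interior l_c = 90 − 27 = 63 → r_n = 541.4 kN.
  R_n,bearing = 1·524.5 + 1·541.4 = 1066 kN → 0.75 × 1066 = 799 kN.
Bolt shear governs: 318 kN.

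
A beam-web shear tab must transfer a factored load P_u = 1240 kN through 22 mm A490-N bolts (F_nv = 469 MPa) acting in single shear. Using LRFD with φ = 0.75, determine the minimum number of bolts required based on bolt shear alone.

10 bolts

A_b = π·22²/4 = 380.1 mm².
Per-bolt design strength φR_n = 0.75 × 469 × 380.1 × 1 / 1000 = 133.7 kN.
n ≥ 1240 / 133.7 = 9.274 → use 10 bolts.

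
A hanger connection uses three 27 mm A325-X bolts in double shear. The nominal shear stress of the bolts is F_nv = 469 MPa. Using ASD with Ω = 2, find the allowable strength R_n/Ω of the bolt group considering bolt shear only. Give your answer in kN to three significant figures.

A_b = π × 27² / 4 = 572.6 mm².
R_n = F_nv · A_b · n · n_s = 469 × 572.6 × 3 × 2 / 1000 = 1611 kN.
Allowable strength R_n/Ω = 1611 / 2 = 806 kN.

806 kN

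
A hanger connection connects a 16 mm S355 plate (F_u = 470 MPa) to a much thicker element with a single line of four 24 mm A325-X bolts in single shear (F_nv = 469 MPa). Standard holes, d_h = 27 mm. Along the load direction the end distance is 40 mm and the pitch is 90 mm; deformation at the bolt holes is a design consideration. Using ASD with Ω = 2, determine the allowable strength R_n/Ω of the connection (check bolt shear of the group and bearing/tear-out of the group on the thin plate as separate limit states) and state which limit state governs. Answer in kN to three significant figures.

Bolt shear: A_b = π·24²/4 = 452.4 mm²; R_n = 469 × 452.4 × 4 × 1 / 1000 = 848.7 kN → 848.7 / 2 = 424 kN.
Bearing (1.2 l_c t F_u ≤ 2.4 d t F_u): upper limit = 2.4·24·16·470 / 1000 = 433.2 kN.
  Edge l_c = 40 − 27/2 = 26.5 → r_n = 239.1 kN; interior l_c = 90 − 27 = 63 → r_n = 433.2 kN.
  R_n,bearing = 1·239.1 + 3·433.2 = 1539 kN → 1539 / 2 = 769 kN.
Bolt shear governs: 424 kN.

424 kN (bolt shear governs)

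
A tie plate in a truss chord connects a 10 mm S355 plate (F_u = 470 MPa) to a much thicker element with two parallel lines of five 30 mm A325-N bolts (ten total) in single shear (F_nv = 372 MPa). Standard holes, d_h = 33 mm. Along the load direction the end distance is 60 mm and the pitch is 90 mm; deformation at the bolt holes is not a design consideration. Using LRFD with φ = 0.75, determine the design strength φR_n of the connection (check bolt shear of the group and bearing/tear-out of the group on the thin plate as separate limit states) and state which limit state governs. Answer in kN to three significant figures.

1970 kN (bolt shear governs)

Bolt shear: A_b = π·30²/4 = 706.9 mm²; R_n = 372 × 706.9 × 10 × 1 / 1000 = 2630 kN → 0.75 × 2630 = 1970 kN.
Bearing (1.5 l_c t F_u ≤ 3.0 d t F_u): upper limit = 3.0·30·10·470 / 1000 = 423 kN.
  Edge l_c = 60 − 33/2 = 43.5 → r_n = 306.7 kN; interior l_c = 90 − 33 = 57 → r_n = 401.9 kN.
  R_n,bearing = 2·306.7 + 8·401.9 = 3828 kN → 0.75 × 3828 = 2870 kN.
Bolt shear governs: 1970 kN.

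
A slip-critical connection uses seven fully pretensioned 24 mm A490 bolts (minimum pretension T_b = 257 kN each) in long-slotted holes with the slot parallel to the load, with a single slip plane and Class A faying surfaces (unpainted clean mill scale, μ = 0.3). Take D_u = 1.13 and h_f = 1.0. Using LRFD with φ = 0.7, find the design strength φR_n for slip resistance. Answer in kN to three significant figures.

R_n = μ · D_u · h_f · T_b · n_s · n_b = 0.3 × 1.13 × 1.0 × 257 × 1 × 7 = 609.9 kN.
Design strength φR_n = 0.7 × 609.9 = 427 kN.

427 kN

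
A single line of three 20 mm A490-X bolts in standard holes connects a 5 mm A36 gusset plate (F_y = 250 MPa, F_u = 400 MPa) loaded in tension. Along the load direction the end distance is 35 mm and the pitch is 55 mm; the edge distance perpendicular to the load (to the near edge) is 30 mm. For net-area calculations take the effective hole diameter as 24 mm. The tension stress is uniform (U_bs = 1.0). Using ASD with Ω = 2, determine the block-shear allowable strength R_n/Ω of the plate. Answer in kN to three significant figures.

69 kN

Shear plane L_v = 35 + 2·55 = 145 mm; A_gv = 145 × 5 = 725 mm².
A_nv = (145 − 2.5·24) × 5 = 425 mm².
A_nt = (30 − 0.5·24) × 5 = 90 mm².
0.6 F_u A_nv = 102 kN; 0.6 F_y A_gv = 108.8 kN → shear rupture governs the shear term.
R_n = 102 + 1.0 × 400 × 90 / 1000 = 138 kN.
Allowable strength R_n/Ω = 138 / 2 = 69 kN.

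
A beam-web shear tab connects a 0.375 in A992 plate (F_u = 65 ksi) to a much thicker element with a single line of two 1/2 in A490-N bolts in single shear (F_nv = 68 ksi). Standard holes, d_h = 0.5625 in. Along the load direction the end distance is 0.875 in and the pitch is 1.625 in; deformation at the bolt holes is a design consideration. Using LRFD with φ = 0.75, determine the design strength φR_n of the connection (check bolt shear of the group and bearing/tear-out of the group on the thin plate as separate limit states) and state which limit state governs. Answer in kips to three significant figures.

20 kips (bolt shear governs)

Bolt shear: A_b = π·0.5²/4 = 0.1963 in²; R_n = 68 × 0.1963 × 2 × 1 = 26.7 kips → 0.75 × 26.7 = 20 kips.
Bearing (1.2 l_c t F_u ≤ 2.4 d t F_u): upper limit = 2.4·0.5·0.375·65 = 29.25 kips.
  Edge l_c = 0.875 − 0.5625/2 = 0.5938 → r_n = 17.37 kips; interior l_c = 1.625 − 0.5625 = 1.062 → r_n = 29.25 kips.
  R_n,bearing = 1·17.37 + 1·29.25 = 46.62 kips → 0.75 × 46.62 = 35 kips.
Bolt shear governs: 20 kips.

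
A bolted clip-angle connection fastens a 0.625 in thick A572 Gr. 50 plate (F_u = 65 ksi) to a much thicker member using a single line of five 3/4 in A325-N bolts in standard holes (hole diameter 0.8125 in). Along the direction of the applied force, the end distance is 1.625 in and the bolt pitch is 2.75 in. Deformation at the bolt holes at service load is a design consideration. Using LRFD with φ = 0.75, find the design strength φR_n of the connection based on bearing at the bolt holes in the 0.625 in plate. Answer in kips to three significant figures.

Per bolt r_n = 1.2 l_c t F_u ≤ 2.4 d t F_u; upper limit = 2.4 × 0.75 × 0.625 × 65 = 73.12 kips.
Edge bolt: l_c = 1.625 − 0.8125/2 = 1.219 in → 1.2 × 1.219 × 0.625 × 65 = 59.41 → r_n = 59.41 kips.
Interior bolts: l_c = 2.75 − 0.8125 = 1.938 in → 1.2 × 1.938 × 0.625 × 65 = 94.45 → r_n = 73.12 kips.
R_n = 1 × 59.41 + 4 × 73.12 = 351.9 kips.
Design strength φR_n = 0.75 × 351.9 = 264 kips.

264 kips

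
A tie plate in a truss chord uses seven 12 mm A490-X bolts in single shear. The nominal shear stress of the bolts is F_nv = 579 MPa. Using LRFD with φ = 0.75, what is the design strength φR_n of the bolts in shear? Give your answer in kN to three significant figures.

344 kN

A_b = π × 12² / 4 = 113.1 mm².
R_n = F_nv · A_b · n · n_s = 579 × 113.1 × 7 × 1 / 1000 = 458.4 kN.
Design strength φR_n = 0.75 × 458.4 = 344 kN.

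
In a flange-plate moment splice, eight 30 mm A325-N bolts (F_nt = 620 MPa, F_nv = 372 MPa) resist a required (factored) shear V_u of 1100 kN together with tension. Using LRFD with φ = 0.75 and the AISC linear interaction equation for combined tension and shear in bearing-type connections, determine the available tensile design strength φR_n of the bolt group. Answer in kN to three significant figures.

1590 kN

A_b = π·30²/4 = 706.9 mm²; f_rv = 1100 × 1000 / (8 × 706.9) = 194.5 MPa.
F'_nt = 1.3 F_nt − (F_nt / φF_nv) f_rv = 1.3·620 − (620/(0.75·372))·194.5 = 373.7 MPa, capped at F_nt → F'_nt = 373.7 MPa.
R_n = F'_nt · A_b · n = 373.7 × 706.9 × 8 / 1000 = 2113 kN.
Design strength φR_n = 0.75 × 2113 = 1590 kN.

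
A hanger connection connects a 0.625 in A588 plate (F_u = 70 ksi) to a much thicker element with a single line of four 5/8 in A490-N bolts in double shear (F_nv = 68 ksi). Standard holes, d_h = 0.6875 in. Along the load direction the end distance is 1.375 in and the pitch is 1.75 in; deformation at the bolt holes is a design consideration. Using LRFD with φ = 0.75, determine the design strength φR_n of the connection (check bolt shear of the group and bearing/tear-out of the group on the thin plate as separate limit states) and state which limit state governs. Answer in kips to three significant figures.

125 kips (bolt shear governs)

Bolt shear: A_b = π·0.625²/4 = 0.3068 in²; R_n = 68 × 0.3068 × 4 × 2 = 166.9 kips → 0.75 × 166.9 = 125 kips.
Bearing (1.2 l_c t F_u ≤ 2.4 d t F_u): upper limit = 2.4·0.625·0.625·70 = 65.62 kips.
  Edge l_c = 1.375 − 0.6875/2 = 1.031 → r_n = 54.14 kips; interior l_c = 1.75 − 0.6875 = 1.062 → r_n = 55.78 kips.
  R_n,bearing = 1·54.14 + 3·55.78 = 221.5 kips → 0.75 × 221.5 = 166 kips.
Bolt shear governs: 125 kips.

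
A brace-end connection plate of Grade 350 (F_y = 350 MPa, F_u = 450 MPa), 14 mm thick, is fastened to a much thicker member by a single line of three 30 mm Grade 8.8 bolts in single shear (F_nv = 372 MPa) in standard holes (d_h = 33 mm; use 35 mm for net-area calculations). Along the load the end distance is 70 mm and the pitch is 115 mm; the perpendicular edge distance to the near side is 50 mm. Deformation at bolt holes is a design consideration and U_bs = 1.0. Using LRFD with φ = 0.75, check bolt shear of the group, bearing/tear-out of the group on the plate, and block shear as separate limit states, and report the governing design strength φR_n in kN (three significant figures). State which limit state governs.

Bolt shear: A_b = π·30²/4 = 706.9 mm²; R_n = 372 × 706.9 × 3 × 1 / 1000 = 788.9 kN → 0.75 × 788.9 = 592 kN.
Bearing: edge l_c = 53.5, r_n = 404.5 kN; interior l_c = 82, r_n = 453.6 kN; R_n = 404.5 + 2·453.6 = 1312 kN → 984 kN.
Block shear: A_gv = 4200, A_nv = 2975, A_nt = 455 mm²; R_n = min(0.6F_uA_nv, 0.6F_yA_gv) + U_bs·F_u·A_nt = 1008 kN → 756 kN.
Bolt shear governs: 592 kN.

592 kN (bolt shear governs)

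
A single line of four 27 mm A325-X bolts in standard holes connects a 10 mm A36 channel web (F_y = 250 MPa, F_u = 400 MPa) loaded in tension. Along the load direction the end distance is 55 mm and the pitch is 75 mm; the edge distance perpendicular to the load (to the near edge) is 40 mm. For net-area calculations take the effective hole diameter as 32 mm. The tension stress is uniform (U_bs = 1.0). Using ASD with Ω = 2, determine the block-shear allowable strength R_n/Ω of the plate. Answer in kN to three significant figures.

Shear plane L_v = 55 + 3·75 = 280 mm; A_gv = 280 × 10 = 2800 mm².
A_nv = (280 − 3.5·32) × 10 = 1680 mm².
A_nt = (40 − 0.5·32) × 10 = 240 mm².
0.6 F_u A_nv = 403.2 kN; 0.6 F_y A_gv = 420 kN → shear rupture governs the shear term.
R_n = 403.2 + 1.0 × 400 × 240 / 1000 = 499.2 kN.
Allowable strength R_n/Ω = 499.2 / 2 = 250 kN.

250 kN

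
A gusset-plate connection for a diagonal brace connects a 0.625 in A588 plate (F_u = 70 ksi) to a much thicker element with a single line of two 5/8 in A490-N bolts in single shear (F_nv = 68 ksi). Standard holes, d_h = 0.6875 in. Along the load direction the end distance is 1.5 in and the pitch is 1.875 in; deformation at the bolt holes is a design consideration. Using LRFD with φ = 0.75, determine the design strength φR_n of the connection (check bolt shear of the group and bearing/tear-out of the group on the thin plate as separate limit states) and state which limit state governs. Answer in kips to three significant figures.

31.3 kips (bolt shear governs)

Bolt shear: A_b = π·0.625²/4 = 0.3068 in²; R_n = 68 × 0.3068 × 2 × 1 = 41.72 kips → 0.75 × 41.72 = 31.3 kips.
Bearing (1.2 l_c t F_u ≤ 2.4 d t F_u): upper limit = 2.4·0.625·0.625·70 = 65.62 kips.
  Edge l_c = 1.5 − 0.6875/2 = 1.156 → r_n = 60.7 kips; interior l_c = 1.875 − 0.6875 = 1.188 → r_n = 62.34 kips.
  R_n,bearing = 1·60.7 + 1·62.34 = 123 kips → 0.75 × 123 = 92.3 kips.
Bolt shear governs: 31.3 kips.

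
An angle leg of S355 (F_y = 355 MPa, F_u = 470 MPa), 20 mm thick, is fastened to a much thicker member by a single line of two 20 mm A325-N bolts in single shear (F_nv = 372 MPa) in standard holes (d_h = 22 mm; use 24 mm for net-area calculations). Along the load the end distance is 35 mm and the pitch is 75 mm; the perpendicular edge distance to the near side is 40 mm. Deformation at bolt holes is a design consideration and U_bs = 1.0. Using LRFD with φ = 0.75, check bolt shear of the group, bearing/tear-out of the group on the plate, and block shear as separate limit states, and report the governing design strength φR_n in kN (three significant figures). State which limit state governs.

175 kN (bolt shear governs)

Bolt shear: A_b = π·20²/4 = 314.2 mm²; R_n = 372 × 314.2 × 2 × 1 / 1000 = 233.7 kN → 0.75 × 233.7 = 175 kN.
Bearing: edge l_c = 24, r_n = 270.7 kN; interior l_c = 53, r_n = 451.2 kN; R_n = 270.7 + 1·451.2 = 721.9 kN → 541 kN.
Block shear: A_gv = 2200, A_nv = 1480, A_nt = 560 mm²; R_n = min(0.6F_uA_nv, 0.6F_yA_gv) + U_bs·F_u·A_nt = 680.6 kN → 510 kN.
Bolt shear governs: 175 kN.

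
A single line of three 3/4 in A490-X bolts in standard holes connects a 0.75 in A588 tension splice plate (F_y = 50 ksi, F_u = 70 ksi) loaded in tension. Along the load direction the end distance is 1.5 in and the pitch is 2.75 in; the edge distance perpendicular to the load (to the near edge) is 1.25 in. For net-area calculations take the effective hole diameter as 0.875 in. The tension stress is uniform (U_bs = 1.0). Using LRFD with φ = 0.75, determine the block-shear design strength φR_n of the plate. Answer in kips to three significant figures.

Shear plane L_v = 1.5 + 2·2.75 = 7 in; A_gv = 7 × 0.75 = 5.25 in².
A_nv = (7 − 2.5·0.875) × 0.75 = 3.609 in².
A_nt = (1.25 − 0.5·0.875) × 0.75 = 0.6094 in².
0.6 F_u A_nv = 151.6 kips; 0.6 F_y A_gv = 157.5 kips → shear rupture governs the shear term.
R_n = 151.6 + 1.0 × 70 × 0.6094 = 194.2 kips.
Design strength φR_n = 0.75 × 194.2 = 146 kips.

146 kips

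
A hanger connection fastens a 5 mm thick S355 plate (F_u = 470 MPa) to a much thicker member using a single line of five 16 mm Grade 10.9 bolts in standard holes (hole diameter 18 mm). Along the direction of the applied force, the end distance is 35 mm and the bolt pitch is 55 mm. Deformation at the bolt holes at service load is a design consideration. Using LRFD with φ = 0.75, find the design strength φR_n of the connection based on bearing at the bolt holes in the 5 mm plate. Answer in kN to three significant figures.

326 kN

Per bolt r_n = 1.2 l_c t F_u ≤ 2.4 d t F_u; upper limit = 2.4 × 16 × 5 × 470 / 1000 = 90.24 kN.
Edge bolt: l_c = 35 − 18/2 = 26 mm → 1.2 × 26 × 5 × 470 / 1000 = 73.32 → r_n = 73.32 kN.
Interior bolts: l_c = 55 − 18 = 37 mm → 1.2 × 37 × 5 × 470 / 1000 = 104.3 → r_n = 90.24 kN.
R_n = 1 × 73.32 + 4 × 90.24 = 434.3 kN.
Design strength φR_n = 0.75 × 434.3 = 326 kN.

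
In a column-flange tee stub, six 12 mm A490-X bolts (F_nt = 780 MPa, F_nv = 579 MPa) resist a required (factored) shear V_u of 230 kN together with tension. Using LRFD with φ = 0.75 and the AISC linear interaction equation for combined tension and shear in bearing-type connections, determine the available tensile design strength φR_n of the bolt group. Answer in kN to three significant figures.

206 kN

A_b = π·12²/4 = 113.1 mm²; f_rv = 230 × 1000 / (6 × 113.1) = 338.9 MPa.
F'_nt = 1.3 F_nt − (F_nt / φF_nv) f_rv = 1.3·780 − (780/(0.75·579))·338.9 = 405.2 MPa, capped at F_nt → F'_nt = 405.2 MPa.
R_n = F'_nt · A_b · n = 405.2 × 113.1 × 6 / 1000 = 275 kN.
Design strength φR_n = 0.75 × 275 = 206 kN.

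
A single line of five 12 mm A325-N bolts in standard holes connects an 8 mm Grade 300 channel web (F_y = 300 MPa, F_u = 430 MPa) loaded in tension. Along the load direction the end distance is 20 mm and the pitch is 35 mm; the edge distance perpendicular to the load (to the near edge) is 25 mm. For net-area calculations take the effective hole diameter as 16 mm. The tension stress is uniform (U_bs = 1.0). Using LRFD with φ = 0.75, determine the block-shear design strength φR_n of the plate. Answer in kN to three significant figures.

Shear plane L_v = 20 + 4·35 = 160 mm; A_gv = 160 × 8 = 1280 mm².
A_nv = (160 − 4.5·16) × 8 = 704 mm².
A_nt = (25 − 0.5·16) × 8 = 136 mm².
0.6 F_u A_nv = 181.6 kN; 0.6 F_y A_gv = 230.4 kN → shear rupture governs the shear term.
R_n = 181.6 + 1.0 × 430 × 136 / 1000 = 240.1 kN.
Design strength φR_n = 0.75 × 240.1 = 180 kN.

180 kN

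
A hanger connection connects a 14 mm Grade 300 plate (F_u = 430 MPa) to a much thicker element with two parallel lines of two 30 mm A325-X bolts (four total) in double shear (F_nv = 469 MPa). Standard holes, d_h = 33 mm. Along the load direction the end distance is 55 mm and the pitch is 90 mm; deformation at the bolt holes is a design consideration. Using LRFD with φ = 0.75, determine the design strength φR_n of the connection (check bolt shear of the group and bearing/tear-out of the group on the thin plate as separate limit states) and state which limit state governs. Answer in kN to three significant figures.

Bolt shear: A_b = π·30²/4 = 706.9 mm²; R_n = 469 × 706.9 × 4 × 2 / 1000 = 2652 kN → 0.75 × 2652 = 1990 kN.
Bearing (1.2 l_c t F_u ≤ 2.4 d t F_u): upper limit = 2.4·30·14·430 / 1000 = 433.4 kN.
  Edge l_c = 55 − 33/2 = 38.5 → r_n = 278.1 kN; interior l_c = 90 − 33 = 57 → r_n = 411.8 kN.
  R_n,bearing = 2·278.1 + 2·411.8 = 1380 kN → 0.75 × 1380 = 1030 kN.
Bearing governs: 1030 kN.

1030 kN (bearing governs)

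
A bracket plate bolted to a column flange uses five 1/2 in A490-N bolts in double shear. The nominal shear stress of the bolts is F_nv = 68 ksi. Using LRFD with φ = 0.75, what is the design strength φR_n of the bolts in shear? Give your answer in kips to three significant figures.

100 kips

A_b = π × 0.5² / 4 = 0.1963 in².
R_n = F_nv · A_b · n · n_s = 68 × 0.1963 × 5 × 2 = 133.5 kips.
Design strength φR_n = 0.75 × 133.5 = 100 kips.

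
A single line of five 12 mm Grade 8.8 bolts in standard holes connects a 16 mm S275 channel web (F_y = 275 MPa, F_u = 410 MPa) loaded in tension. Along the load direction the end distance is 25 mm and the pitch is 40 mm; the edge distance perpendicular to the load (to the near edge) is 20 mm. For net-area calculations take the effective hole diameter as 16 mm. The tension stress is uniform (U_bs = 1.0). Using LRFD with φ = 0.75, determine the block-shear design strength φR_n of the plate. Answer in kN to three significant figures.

393 kN

Shear plane L_v = 25 + 4·40 = 185 mm; A_gv = 185 × 16 = 2960 mm².
A_nv = (185 − 4.5·16) × 16 = 1808 mm².
A_nt = (20 − 0.5·16) × 16 = 192 mm².
0.6 F_u A_nv = 444.8 kN; 0.6 F_y A_gv = 488.4 kN → shear rupture governs the shear term.
R_n = 444.8 + 1.0 × 410 × 192 / 1000 = 523.5 kN.
Design strength φR_n = 0.75 × 523.5 = 393 kN.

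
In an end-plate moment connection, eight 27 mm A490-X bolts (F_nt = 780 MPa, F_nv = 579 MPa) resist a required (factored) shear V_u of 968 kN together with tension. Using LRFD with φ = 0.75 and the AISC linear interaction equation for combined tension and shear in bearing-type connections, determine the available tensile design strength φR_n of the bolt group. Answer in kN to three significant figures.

A_b = π·27²/4 = 572.6 mm²; f_rv = 968 × 1000 / (8 × 572.6) = 211.3 MPa.
F'_nt = 1.3 F_nt − (F_nt / φF_nv) f_rv = 1.3·780 − (780/(0.75·579))·211.3 = 634.4 MPa, capped at F_nt → F'_nt = 634.4 MPa.
R_n = F'_nt · A_b · n = 634.4 × 572.6 × 8 / 1000 = 2906 kN.
Design strength φR_n = 0.75 × 2906 = 2180 kN.

2180 kN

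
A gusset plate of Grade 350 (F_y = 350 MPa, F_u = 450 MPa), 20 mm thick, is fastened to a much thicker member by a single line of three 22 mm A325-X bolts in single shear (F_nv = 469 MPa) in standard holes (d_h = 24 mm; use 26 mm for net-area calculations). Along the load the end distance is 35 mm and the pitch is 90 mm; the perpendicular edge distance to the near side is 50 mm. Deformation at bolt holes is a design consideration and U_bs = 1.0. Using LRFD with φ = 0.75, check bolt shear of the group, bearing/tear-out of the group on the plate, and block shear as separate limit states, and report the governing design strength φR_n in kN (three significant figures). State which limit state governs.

Bolt shear: A_b = π·22²/4 = 380.1 mm²; R_n = 469 × 380.1 × 3 × 1 / 1000 = 534.8 kN → 0.75 × 534.8 = 401 kN.
Bearing: edge l_c = 23, r_n = 248.4 kN; interior l_c = 66, r_n = 475.2 kN; R_n = 248.4 + 2·475.2 = 1199 kN → 899 kN.
Block shear: A_gv = 4300, A_nv = 3000, A_nt = 740 mm²; R_n = min(0.6F_uA_nv, 0.6F_yA_gv) + U_bs·F_u·A_nt = 1143 kN → 857 kN.
Bolt shear governs: 401 kN.

401 kN (bolt shear governs)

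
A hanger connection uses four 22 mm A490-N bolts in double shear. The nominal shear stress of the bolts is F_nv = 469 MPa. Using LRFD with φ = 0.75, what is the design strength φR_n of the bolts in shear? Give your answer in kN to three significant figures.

A_b = π × 22² / 4 = 380.1 mm².
R_n = F_nv · A_b · n · n_s = 469 × 380.1 × 4 × 2 / 1000 = 1426 kN.
Design strength φR_n = 0.75 × 1426 = 1070 kN.

1070 kN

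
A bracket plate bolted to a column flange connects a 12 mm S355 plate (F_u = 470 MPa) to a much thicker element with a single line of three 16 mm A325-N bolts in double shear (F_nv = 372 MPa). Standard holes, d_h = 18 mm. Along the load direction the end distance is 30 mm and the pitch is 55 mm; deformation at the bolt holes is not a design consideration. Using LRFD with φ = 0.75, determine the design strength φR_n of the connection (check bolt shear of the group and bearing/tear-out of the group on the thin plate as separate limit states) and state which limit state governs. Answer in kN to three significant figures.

Bolt shear: A_b = π·16²/4 = 201.1 mm²; R_n = 372 × 201.1 × 3 × 2 / 1000 = 448.8 kN → 0.75 × 448.8 = 337 kN.
Bearing (1.5 l_c t F_u ≤ 3.0 d t F_u): upper limit = 3.0·16·12·470 / 1000 = 270.7 kN.
  Edge l_c = 30 − 18/2 = 21 → r_n = 177.7 kN; interior l_c = 55 − 18 = 37 → r_n = 270.7 kN.
  R_n,bearing = 1·177.7 + 2·270.7 = 719.1 kN → 0.75 × 719.1 = 539 kN.
Bolt shear governs: 337 kN.

337 kN (bolt shear governs)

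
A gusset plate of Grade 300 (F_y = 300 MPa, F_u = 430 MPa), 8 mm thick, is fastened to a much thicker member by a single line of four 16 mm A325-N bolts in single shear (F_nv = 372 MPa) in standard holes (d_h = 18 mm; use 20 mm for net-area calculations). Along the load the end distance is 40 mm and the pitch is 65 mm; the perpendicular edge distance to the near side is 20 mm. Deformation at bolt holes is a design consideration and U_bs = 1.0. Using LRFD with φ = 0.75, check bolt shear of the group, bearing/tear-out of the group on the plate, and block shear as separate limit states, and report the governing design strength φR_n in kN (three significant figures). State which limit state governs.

Bolt shear: A_b = π·16²/4 = 201.1 mm²; R_n = 372 × 201.1 × 4 × 1 / 1000 = 299.2 kN → 0.75 × 299.2 = 224 kN.
Bearing: edge l_c = 31, r_n = 128 kN; interior l_c = 47, r_n = 132.1 kN; R_n = 128 + 3·132.1 = 524.3 kN → 393 kN.
Block shear: A_gv = 1880, A_nv = 1320, A_nt = 80 mm²; R_n = min(0.6F_uA_nv, 0.6F_yA_gv) + U_bs·F_u·A_nt = 372.8 kN → 280 kN.
Bolt shear governs: 224 kN.

224 kN (bolt shear governs)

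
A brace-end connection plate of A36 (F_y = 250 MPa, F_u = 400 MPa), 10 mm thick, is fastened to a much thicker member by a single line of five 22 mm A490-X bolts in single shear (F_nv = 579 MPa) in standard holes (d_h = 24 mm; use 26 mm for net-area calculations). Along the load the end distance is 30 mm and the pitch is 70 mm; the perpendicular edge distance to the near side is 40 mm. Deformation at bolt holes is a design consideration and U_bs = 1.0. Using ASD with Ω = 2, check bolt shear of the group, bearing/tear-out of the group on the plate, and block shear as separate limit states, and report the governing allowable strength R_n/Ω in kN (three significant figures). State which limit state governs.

Bolt shear: A_b = π·22²/4 = 380.1 mm²; R_n = 579 × 380.1 × 5 × 1 / 1000 = 1100 kN → 1100 / 2 = 550 kN.
Bearing: edge l_c = 18, r_n = 86.4 kN; interior l_c = 46, r_n = 211.2 kN; R_n = 86.4 + 4·211.2 = 931.2 kN → 466 kN.
Block shear: A_gv = 3100, A_nv = 1930, A_nt = 270 mm²; R_n = min(0.6F_uA_nv, 0.6F_yA_gv) + U_bs·F_u·A_nt = 571.2 kN → 286 kN.
Block shear governs: 286 kN.

286 kN (block shear governs)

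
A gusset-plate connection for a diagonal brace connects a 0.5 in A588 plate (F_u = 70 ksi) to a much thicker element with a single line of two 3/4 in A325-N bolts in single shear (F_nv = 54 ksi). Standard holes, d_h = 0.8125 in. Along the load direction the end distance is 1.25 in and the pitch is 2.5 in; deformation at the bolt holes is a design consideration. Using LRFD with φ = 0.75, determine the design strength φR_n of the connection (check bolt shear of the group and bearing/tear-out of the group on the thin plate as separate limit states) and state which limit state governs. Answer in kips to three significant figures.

35.8 kips (bolt shear governs)

Bolt shear: A_b = π·0.75²/4 = 0.4418 in²; R_n = 54 × 0.4418 × 2 × 1 = 47.71 kips → 0.75 × 47.71 = 35.8 kips.
Bearing (1.2 l_c t F_u ≤ 2.4 d t F_u): upper limit = 2.4·0.75·0.5·70 = 63 kips.
  Edge l_c = 1.25 − 0.8125/2 = 0.8438 → r_n = 35.44 kips; interior l_c = 2.5 − 0.8125 = 1.688 → r_n = 63 kips.
  R_n,bearing = 1·35.44 + 1·63 = 98.44 kips → 0.75 × 98.44 = 73.8 kips.
Bolt shear governs: 35.8 kips.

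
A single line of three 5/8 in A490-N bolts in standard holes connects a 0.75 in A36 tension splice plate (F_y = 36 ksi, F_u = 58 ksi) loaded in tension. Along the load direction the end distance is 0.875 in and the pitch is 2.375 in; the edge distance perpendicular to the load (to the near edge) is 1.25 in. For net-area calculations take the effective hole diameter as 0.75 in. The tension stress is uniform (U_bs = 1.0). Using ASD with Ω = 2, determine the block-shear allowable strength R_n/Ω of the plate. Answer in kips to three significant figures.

64.6 kips

Shear plane L_v = 0.875 + 2·2.375 = 5.625 in; A_gv = 5.625 × 0.75 = 4.219 in².
A_nv = (5.625 − 2.5·0.75) × 0.75 = 2.812 in².
A_nt = (1.25 − 0.5·0.75) × 0.75 = 0.6562 in².
0.6 F_u A_nv = 97.87 kips; 0.6 F_y A_gv = 91.12 kips → shear yielding governs the shear term.
R_n = 91.12 + 1.0 × 58 × 0.6562 = 129.2 kips.
Allowable strength R_n/Ω = 129.2 / 2 = 64.6 kips.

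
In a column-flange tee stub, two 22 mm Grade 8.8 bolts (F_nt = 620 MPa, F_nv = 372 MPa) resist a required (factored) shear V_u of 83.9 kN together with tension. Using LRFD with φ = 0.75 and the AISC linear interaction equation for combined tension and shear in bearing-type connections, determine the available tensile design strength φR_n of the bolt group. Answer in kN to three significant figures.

A_b = π·22²/4 = 380.1 mm²; f_rv = 83.9 × 1000 / (2 × 380.1) = 110.4 MPa.
F'_nt = 1.3 F_nt − (F_nt / φF_nv) f_rv = 1.3·620 − (620/(0.75·372))·110.4 = 560.8 MPa, capped at F_nt → F'_nt = 560.8 MPa.
R_n = F'_nt · A_b · n = 560.8 × 380.1 × 2 / 1000 = 426.3 kN.
Design strength φR_n = 0.75 × 426.3 = 320 kN.

320 kN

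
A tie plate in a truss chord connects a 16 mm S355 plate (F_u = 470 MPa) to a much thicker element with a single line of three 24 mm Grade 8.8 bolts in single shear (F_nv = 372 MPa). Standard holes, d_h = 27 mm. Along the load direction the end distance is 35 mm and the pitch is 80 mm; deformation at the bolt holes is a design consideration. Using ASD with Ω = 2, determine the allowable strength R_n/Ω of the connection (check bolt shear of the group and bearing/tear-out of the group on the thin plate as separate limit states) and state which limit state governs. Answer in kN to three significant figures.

252 kN (bolt shear governs)

Bolt shear: A_b = π·24²/4 = 452.4 mm²; R_n = 372 × 452.4 × 3 × 1 / 1000 = 504.9 kN → 504.9 / 2 = 252 kN.
Bearing (1.2 l_c t F_u ≤ 2.4 d t F_u): upper limit = 2.4·24·16·470 / 1000 = 433.2 kN.
  Edge l_c = 35 − 27/2 = 21.5 → r_n = 194 kN; interior l_c = 80 − 27 = 53 → r_n = 433.2 kN.
  R_n,bearing = 1·194 + 2·433.2 = 1060 kN → 1060 / 2 = 530 kN.
Bolt shear governs: 252 kN.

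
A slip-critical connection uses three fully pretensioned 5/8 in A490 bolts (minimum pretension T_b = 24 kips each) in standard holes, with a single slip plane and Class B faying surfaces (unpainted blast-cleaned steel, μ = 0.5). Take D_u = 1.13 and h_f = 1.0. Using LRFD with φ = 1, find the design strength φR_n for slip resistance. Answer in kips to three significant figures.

40.7 kips

R_n = μ · D_u · h_f · T_b · n_s · n_b = 0.5 × 1.13 × 1.0 × 24 × 1 × 3 = 40.68 kips.
Design strength φR_n = 1 × 40.68 = 40.7 kips.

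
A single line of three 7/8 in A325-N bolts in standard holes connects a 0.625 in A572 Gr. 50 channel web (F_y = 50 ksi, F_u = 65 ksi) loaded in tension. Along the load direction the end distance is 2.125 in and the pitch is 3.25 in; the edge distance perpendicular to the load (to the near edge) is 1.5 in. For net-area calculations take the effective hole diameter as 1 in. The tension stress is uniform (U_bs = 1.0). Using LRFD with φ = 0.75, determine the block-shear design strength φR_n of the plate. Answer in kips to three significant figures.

Shear plane L_v = 2.125 + 2·3.25 = 8.625 in; A_gv = 8.625 × 0.625 = 5.391 in².
A_nv = (8.625 − 2.5·1) × 0.625 = 3.828 in².
A_nt = (1.5 − 0.5·1) × 0.625 = 0.625 in².
0.6 F_u A_nv = 149.3 kips; 0.6 F_y A_gv = 161.7 kips → shear rupture governs the shear term.
R_n = 149.3 + 1.0 × 65 × 0.625 = 189.9 kips.
Design strength φR_n = 0.75 × 189.9 = 142 kips.

142 kips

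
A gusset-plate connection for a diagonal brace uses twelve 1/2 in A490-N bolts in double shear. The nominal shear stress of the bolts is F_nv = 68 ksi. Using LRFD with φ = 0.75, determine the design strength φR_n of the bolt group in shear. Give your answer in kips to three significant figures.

240 kips

A_b = π × 0.5² / 4 = 0.1963 in².
R_n = F_nv · A_b · n · n_s = 68 × 0.1963 × 12 × 2 = 320.4 kips.
Design strength φR_n = 0.75 × 320.4 = 240 kips.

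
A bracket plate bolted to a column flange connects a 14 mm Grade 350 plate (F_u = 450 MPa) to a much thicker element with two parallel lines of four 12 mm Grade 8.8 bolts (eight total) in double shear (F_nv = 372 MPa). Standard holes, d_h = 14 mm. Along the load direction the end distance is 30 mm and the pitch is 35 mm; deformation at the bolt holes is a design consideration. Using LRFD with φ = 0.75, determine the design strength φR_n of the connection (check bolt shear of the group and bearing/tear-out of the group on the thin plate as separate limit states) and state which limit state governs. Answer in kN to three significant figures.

505 kN (bolt shear governs)

Bolt shear: A_b = π·12²/4 = 113.1 mm²; R_n = 372 × 113.1 × 8 × 2 / 1000 = 673.2 kN → 0.75 × 673.2 = 505 kN.
Bearing (1.2 l_c t F_u ≤ 2.4 d t F_u): upper limit = 2.4·12·14·450 / 1000 = 181.4 kN.
  Edge l_c = 30 − 14/2 = 23 → r_n = 173.9 kN; interior l_c = 35 − 14 = 21 → r_n = 158.8 kN.
  R_n,bearing = 2·173.9 + 6·158.8 = 1300 kN → 0.75 × 1300 = 975 kN.
Bolt shear governs: 505 kN.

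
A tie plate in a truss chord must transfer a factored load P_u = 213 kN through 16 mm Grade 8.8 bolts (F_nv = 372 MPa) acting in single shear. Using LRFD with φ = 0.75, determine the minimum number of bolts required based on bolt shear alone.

A_b = π·16²/4 = 201.1 mm².
Per-bolt design strength φR_n = 0.75 × 372 × 201.1 × 1 / 1000 = 56.1 kN.
n ≥ 213 / 56.1 = 3.797 → use 4 bolts.

4 bolts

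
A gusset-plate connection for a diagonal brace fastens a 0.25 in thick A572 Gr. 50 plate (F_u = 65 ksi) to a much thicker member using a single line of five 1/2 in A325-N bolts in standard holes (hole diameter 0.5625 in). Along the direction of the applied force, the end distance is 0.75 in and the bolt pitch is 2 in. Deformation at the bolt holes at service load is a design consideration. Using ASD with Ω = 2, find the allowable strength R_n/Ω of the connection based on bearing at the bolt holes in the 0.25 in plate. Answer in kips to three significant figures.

43.6 kips

Per bolt r_n = 1.2 l_c t F_u ≤ 2.4 d t F_u; upper limit = 2.4 × 0.5 × 0.25 × 65 = 19.5 kips.
Edge bolt: l_c = 0.75 − 0.5625/2 = 0.4688 in → 1.2 × 0.4688 × 0.25 × 65 = 9.141 → r_n = 9.141 kips.
Interior bolts: l_c = 2 − 0.5625 = 1.438 in → 1.2 × 1.438 × 0.25 × 65 = 28.03 → r_n = 19.5 kips.
R_n = 1 × 9.141 + 4 × 19.5 = 87.14 kips.
Allowable strength R_n/Ω = 87.14 / 2 = 43.6 kips.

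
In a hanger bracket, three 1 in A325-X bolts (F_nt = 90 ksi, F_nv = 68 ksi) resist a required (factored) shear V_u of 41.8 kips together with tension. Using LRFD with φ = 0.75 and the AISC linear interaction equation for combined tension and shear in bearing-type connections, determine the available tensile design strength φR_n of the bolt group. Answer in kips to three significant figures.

A_b = π·1²/4 = 0.7854 in²; f_rv = 41.8 / (3 × 0.7854) = 17.74 ksi.
F'_nt = 1.3 F_nt − (F_nt / φF_nv) f_rv = 1.3·90 − (90/(0.75·68))·17.74 = 85.69 ksi, capped at F_nt → F'_nt = 85.69 ksi.
R_n = F'_nt · A_b · n = 85.69 × 0.7854 × 3 = 201.9 kips.
Design strength φR_n = 0.75 × 201.9 = 151 kips.

151 kips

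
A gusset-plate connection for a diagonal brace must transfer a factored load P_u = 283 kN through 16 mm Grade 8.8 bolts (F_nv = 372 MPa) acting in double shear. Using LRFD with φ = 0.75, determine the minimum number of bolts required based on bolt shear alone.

A_b = π·16²/4 = 201.1 mm².
Per-bolt design strength φR_n = 0.75 × 372 × 201.1 × 2 / 1000 = 112.2 kN.
n ≥ 283 / 112.2 = 2.522 → use 3 bolts.

3 bolts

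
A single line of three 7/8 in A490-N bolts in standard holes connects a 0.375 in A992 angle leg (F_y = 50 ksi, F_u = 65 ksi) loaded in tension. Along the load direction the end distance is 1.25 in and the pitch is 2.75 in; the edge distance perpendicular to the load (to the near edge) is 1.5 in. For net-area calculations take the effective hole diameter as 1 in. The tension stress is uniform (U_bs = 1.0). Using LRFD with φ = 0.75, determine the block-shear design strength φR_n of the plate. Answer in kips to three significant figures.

64.9 kips

Shear plane L_v = 1.25 + 2·2.75 = 6.75 in; A_gv = 6.75 × 0.375 = 2.531 in².
A_nv = (6.75 − 2.5·1) × 0.375 = 1.594 in².
A_nt = (1.5 − 0.5·1) × 0.375 = 0.375 in².
0.6 F_u A_nv = 62.16 kips; 0.6 F_y A_gv = 75.94 kips → shear rupture governs the shear term.
R_n = 62.16 + 1.0 × 65 × 0.375 = 86.53 kips.
Design strength φR_n = 0.75 × 86.53 = 64.9 kips.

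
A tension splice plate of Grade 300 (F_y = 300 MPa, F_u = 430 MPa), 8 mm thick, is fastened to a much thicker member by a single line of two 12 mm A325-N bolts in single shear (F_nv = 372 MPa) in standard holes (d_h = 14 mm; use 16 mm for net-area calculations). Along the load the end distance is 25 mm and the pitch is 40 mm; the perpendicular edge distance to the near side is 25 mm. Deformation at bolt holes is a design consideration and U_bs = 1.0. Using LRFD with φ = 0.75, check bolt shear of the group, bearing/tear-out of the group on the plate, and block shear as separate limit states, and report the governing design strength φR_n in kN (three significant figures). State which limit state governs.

63.1 kN (bolt shear governs)

Bolt shear: A_b = π·12²/4 = 113.1 mm²; R_n = 372 × 113.1 × 2 × 1 / 1000 = 84.14 kN → 0.75 × 84.14 = 63.1 kN.
Bearing: edge l_c = 18, r_n = 74.3 kN; interior l_c = 26, r_n = 99.07 kN; R_n = 74.3 + 1·99.07 = 173.4 kN → 130 kN.
Block shear: A_gv = 520, A_nv = 328, A_nt = 136 mm²; R_n = min(0.6F_uA_nv, 0.6F_yA_gv) + U_bs·F_u·A_nt = 143.1 kN → 107 kN.
Bolt shear governs: 63.1 kN.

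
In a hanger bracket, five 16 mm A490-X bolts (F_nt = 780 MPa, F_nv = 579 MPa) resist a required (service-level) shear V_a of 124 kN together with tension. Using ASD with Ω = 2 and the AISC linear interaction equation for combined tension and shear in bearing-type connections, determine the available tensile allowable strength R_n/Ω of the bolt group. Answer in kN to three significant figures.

343 kN

A_b = π·16²/4 = 201.1 mm²; f_rv = 124 × 1000 / (5 × 201.1) = 123.3 MPa.
F'_nt = 1.3 F_nt − (Ω F_nt / F_nv) f_rv = 1.3·780 − (2·780/579)·123.3 = 681.7 MPa, capped at F_nt → F'_nt = 681.7 MPa.
R_n = F'_nt · A_b · n = 681.7 × 201.1 × 5 / 1000 = 685.3 kN.
Allowable strength R_n/Ω = 685.3 / 2 = 343 kN.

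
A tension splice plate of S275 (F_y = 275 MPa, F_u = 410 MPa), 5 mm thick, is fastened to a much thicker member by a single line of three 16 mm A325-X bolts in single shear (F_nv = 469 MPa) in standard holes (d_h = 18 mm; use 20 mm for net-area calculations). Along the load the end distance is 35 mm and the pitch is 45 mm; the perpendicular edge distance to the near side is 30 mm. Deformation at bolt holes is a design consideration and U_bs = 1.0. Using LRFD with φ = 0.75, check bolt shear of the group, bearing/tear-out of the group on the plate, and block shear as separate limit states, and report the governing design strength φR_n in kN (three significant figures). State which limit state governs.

99.9 kN (block shear governs)

Bolt shear: A_b = π·16²/4 = 201.1 mm²; R_n = 469 × 201.1 × 3 × 1 / 1000 = 282.9 kN → 0.75 × 282.9 = 212 kN.
Bearing: edge l_c = 26, r_n = 63.96 kN; interior l_c = 27, r_n = 66.42 kN; R_n = 63.96 + 2·66.42 = 196.8 kN → 148 kN.
Block shear: A_gv = 625, A_nv = 375, A_nt = 100 mm²; R_n = min(0.6F_uA_nv, 0.6F_yA_gv) + U_bs·F_u·A_nt = 133.2 kN → 99.9 kN.
Block shear governs: 99.9 kN.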